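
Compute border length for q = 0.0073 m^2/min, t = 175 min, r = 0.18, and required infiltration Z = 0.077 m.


L = q*t/((1+r)*Z)
L = 0.0073*175/((1+0.18)*0.077)
L = 1.2775/0.09086

14.0601 m


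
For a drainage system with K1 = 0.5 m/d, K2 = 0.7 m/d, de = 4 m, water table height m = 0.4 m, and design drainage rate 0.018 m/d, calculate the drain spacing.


S^2 = 8*K2*de*m/q + 4*K1*m^2/q
S^2 = 8*0.7*4*0.4/0.018 + 4*0.5*0.4^2/0.018
S = sqrt(515.5556)

22.7058 m


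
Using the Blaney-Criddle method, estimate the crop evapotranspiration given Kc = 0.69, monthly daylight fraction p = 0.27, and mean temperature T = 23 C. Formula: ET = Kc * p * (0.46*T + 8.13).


ET = Kc * p * (0.46*T + 8.13)
ET = 0.69 * 0.27 * (0.46*23 + 8.13)
ET = 0.69 * 0.27 * 18.7100

3.4857 mm/day


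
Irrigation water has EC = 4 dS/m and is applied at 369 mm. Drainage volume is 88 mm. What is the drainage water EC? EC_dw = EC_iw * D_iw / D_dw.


EC_dw = EC_iw * D_iw / D_dw
EC_dw = 4 * 369 / 88
EC_dw = 1476 / 88

16.7727 dS/m


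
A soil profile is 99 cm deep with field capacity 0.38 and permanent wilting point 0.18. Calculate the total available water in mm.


AWC = (FC - PWP) * d * 10
AWC = (0.38 - 0.18) * 99 * 10
AWC = 0.2000 * 99 * 10

198.0000 mm


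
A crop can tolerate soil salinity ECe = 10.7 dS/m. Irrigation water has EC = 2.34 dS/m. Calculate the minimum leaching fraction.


LR = ECiw / (5*ECe - ECiw)
LR = 2.34 / (5*10.7 - 2.34)
LR = 2.34 / 51.1600

0.0457


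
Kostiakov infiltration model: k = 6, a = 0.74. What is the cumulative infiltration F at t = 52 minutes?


F = k * t^a = 6 * 52^0.74
F = 6 * 18.614118

111.6847 mm


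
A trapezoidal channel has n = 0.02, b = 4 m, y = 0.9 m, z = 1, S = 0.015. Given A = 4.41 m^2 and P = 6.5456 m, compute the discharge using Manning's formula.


R = A/P = 4.41/6.5456 = 0.673735
Q = (1/0.02) * 4.41 * 0.673735^(2/3) * 0.015^0.5

20.7546 m^3/s


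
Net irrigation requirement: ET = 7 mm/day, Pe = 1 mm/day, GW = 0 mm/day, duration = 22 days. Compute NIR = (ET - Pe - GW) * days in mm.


Daily deficit = ET - Pe - GW = 7 - 1 - 0 = 6 mm/day
NIR = 6 * 22 = 132 mm

132.0000 mm


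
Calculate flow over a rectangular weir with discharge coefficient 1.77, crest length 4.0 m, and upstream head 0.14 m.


Q = C * L * H^(3/2) = 1.77 * 4.0 * 0.14^1.5 = 1.77 * 4.0 * 0.052383

0.3709 m^3/s


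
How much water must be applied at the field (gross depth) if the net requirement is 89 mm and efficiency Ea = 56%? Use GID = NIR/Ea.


Ea = 56% = 0.56
GID = NIR / Ea = 89 / 0.56 = 158.9286 mm

158.9286 mm


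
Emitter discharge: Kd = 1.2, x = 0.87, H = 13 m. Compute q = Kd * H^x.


q = Kd * H^x = 1.2 * 13^0.87 = 1.2 * 9.313882

11.1767 L/h


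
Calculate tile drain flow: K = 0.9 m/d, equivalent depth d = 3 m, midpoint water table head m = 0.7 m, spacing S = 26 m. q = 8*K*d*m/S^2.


q = 8*K*d*m/S^2
q = 8*0.9*3*0.7/26^2
q = 15.1200 / 676

0.0224 m/d


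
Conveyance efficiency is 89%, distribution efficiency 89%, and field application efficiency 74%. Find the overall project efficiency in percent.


Ec = 0.89, Eb = 0.89, Ea = 0.74
E = 0.89 * 0.89 * 0.74 * 100 = 58.6154%

58.6154 %


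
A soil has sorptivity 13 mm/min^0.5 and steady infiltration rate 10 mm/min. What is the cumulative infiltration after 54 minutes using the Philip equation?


F = S*sqrt(t) + A*t
F = 13*sqrt(54) + 10*54
F = 13*7.348469 + 540

635.5301 mm


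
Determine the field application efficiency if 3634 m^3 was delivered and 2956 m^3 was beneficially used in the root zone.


Ea = V_root / V_field * 100 = 2956 / 3634 * 100 = 81.3429%

81.3429 %


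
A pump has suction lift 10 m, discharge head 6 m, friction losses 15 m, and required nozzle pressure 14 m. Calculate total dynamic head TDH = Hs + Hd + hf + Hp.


TDH = Hs + Hd + hf + Hp = 10 + 6 + 15 + 14 = 45

45 m


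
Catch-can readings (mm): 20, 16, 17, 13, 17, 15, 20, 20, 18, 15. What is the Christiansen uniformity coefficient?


mean = 17.100000 mm
MAD = 1.920000 mm
CU = (1 - 1.920000/17.100000)*100

88.7719 %


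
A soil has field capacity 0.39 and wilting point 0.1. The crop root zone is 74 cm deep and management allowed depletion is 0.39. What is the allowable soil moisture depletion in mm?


SMD = (FC - PWP) * d * MAD * 10
SMD = (0.39 - 0.1) * 74 * 0.39 * 10
SMD = 0.2900 * 74 * 0.39 * 10

83.6940 mm


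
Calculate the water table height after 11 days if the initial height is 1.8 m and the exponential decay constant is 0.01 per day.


m = m0 * exp(-k*t)
m = 1.8 * exp(-0.01 * 11)
m = 1.8 * exp(-0.1100)

1.6125 m


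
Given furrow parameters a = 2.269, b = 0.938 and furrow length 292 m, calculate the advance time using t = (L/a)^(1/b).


t = (L/a)^(1/b)
t = (292/2.269)^(1/0.938)
t = 128.691053^(1/0.938)

177.4130 min


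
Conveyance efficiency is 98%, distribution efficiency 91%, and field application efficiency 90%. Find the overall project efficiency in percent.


Ec = 0.98, Eb = 0.91, Ea = 0.9
E = 0.98 * 0.91 * 0.9 * 100 = 80.2620%

80.2620 %


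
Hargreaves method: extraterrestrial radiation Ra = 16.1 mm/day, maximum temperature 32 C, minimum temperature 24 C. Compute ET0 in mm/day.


Tmean = (Tmax + Tmin)/2 = (32 + 24)/2 = 28.0
ET0 = 0.0023 * 16.1 * (28.0 + 17.8) * sqrt(32 - 24)
ET0 = 0.0023 * 16.1 * 45.8 * 2.828427

4.7969 mm/day


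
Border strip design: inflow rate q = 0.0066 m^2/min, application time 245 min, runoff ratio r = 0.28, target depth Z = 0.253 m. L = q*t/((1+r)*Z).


L = q*t/((1+r)*Z)
L = 0.0066*245/((1+0.28)*0.253)
L = 1.617/0.32384

4.9932 m


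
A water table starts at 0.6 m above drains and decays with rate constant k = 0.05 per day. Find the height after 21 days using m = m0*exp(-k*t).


m = m0 * exp(-k*t)
m = 0.6 * exp(-0.05 * 21)
m = 0.6 * exp(-1.0500)

0.2100 m


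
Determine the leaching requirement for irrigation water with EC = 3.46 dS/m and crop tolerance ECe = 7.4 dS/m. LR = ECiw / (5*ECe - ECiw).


LR = ECiw / (5*ECe - ECiw)
LR = 3.46 / (5*7.4 - 3.46)
LR = 3.46 / 33.5400

0.1032


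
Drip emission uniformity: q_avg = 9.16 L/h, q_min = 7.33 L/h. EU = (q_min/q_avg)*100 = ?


EU = (q_min/q_avg)*100 = (7.33/9.16)*100 = 80.0218%

80.0218 %


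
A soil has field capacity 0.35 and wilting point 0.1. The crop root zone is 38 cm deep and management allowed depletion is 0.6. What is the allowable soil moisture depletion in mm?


SMD = (FC - PWP) * d * MAD * 10
SMD = (0.35 - 0.1) * 38 * 0.6 * 10
SMD = 0.2500 * 38 * 0.6 * 10

57.0000 mm


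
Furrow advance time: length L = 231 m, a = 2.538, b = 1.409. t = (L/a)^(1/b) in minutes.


t = (L/a)^(1/b)
t = (231/2.538)^(1/1.409)
t = 91.016548^(1/1.409)

24.5716 min


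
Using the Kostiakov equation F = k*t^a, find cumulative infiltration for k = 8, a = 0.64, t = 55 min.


F = k * t^a = 8 * 55^0.64
F = 8 * 12.996671

103.9734 mm


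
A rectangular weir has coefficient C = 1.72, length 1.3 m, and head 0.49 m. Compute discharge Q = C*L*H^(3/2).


Q = C * L * H^(3/2) = 1.72 * 1.3 * 0.49^1.5 = 1.72 * 1.3 * 0.343000

0.7669 m^3/s


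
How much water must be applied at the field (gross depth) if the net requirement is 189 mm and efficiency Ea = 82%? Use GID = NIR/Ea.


Ea = 82% = 0.82
GID = NIR / Ea = 189 / 0.82 = 230.4878 mm

230.4878 mm


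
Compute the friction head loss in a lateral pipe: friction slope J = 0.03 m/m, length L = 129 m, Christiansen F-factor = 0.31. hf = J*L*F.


hf = J * L * F = 0.03 * 129 * 0.31 = 1.1997 m

1.1997 m


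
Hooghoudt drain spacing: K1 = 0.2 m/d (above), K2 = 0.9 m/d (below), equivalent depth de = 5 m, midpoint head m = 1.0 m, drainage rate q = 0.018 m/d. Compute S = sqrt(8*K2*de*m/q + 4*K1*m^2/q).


S^2 = 8*K2*de*m/q + 4*K1*m^2/q
S^2 = 8*0.9*5*1.0/0.018 + 4*0.2*1.0^2/0.018
S = sqrt(2044.4444)

45.2155 m


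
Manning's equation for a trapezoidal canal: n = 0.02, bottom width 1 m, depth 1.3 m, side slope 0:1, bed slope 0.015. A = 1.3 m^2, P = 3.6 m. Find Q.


R = A/P = 1.3/3.6 = 0.361111
Q = (1/0.02) * 1.3 * 0.361111^(2/3) * 0.015^0.5

4.0369 m^3/s


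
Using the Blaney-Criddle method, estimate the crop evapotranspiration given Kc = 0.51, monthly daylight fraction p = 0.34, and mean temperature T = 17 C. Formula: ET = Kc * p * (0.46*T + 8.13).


ET = Kc * p * (0.46*T + 8.13)
ET = 0.51 * 0.34 * (0.46*17 + 8.13)
ET = 0.51 * 0.34 * 15.9500

2.7657 mm/day


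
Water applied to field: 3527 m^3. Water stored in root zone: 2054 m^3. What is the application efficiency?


Ea = V_root / V_field * 100 = 2054 / 3527 * 100 = 58.2365%

58.2365 %


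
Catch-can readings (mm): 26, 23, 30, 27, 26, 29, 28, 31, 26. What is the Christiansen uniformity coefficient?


mean = 27.333333 mm
MAD = 1.925926 mm
CU = (1 - 1.925926/27.333333)*100

92.9539 %


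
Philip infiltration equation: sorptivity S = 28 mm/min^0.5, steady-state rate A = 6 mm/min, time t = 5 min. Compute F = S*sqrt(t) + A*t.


F = S*sqrt(t) + A*t
F = 28*sqrt(5) + 6*5
F = 28*2.236068 + 30

92.6099 mm


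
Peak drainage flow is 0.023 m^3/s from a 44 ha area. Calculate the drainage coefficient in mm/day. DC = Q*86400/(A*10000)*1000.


DC = Q * 86400 / (A * 10000) * 1000
DC = 0.023 * 86400 / (44 * 10000) * 1000
DC = 1987200.0000 / 440000

4.5164 mm/day


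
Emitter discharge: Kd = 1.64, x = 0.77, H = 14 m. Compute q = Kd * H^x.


q = Kd * H^x = 1.64 * 14^0.77 = 1.64 * 7.629895

12.5130 L/h


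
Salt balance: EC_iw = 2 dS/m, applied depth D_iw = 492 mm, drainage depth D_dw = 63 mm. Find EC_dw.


EC_dw = EC_iw * D_iw / D_dw
EC_dw = 2 * 492 / 63
EC_dw = 984 / 63

15.6190 dS/m


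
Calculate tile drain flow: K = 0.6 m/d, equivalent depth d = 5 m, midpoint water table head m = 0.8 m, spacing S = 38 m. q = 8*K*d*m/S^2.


q = 8*K*d*m/S^2
q = 8*0.6*5*0.8/38^2
q = 19.2000 / 1444

0.0133 m/d


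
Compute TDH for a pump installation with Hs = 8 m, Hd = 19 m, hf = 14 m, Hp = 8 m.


TDH = Hs + Hd + hf + Hp = 8 + 19 + 14 + 8 = 49

49 m


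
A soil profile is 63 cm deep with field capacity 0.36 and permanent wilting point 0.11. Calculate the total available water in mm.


AWC = (FC - PWP) * d * 10
AWC = (0.36 - 0.11) * 63 * 10
AWC = 0.2500 * 63 * 10

157.5000 mm


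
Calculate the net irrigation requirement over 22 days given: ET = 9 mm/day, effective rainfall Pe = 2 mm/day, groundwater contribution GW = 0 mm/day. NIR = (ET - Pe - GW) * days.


Daily deficit = ET - Pe - GW = 9 - 2 - 0 = 7 mm/day
NIR = 7 * 22 = 154 mm

154.0000 mm


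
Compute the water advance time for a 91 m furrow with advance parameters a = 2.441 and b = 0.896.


t = (L/a)^(1/b)
t = (91/2.441)^(1/0.896)
t = 37.279803^(1/0.896)

56.7384 min


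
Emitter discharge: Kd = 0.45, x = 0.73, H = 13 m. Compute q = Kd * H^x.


q = Kd * H^x = 0.45 * 13^0.73 = 0.45 * 6.503972

2.9268 L/h


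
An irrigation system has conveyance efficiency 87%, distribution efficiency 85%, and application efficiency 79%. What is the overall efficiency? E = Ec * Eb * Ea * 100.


Ec = 0.87, Eb = 0.85, Ea = 0.79
E = 0.87 * 0.85 * 0.79 * 100 = 58.4205%

58.4205 %


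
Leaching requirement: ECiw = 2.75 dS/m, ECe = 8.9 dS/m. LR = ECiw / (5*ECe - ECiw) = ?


LR = ECiw / (5*ECe - ECiw)
LR = 2.75 / (5*8.9 - 2.75)
LR = 2.75 / 41.7500

0.0659


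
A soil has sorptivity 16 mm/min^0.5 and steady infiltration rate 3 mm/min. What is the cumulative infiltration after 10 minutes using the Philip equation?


F = S*sqrt(t) + A*t
F = 16*sqrt(10) + 3*10
F = 16*3.162278 + 30

80.5964 mm


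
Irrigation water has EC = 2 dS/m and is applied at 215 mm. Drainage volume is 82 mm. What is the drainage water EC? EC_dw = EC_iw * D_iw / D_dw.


EC_dw = EC_iw * D_iw / D_dw
EC_dw = 2 * 215 / 82
EC_dw = 430 / 82

5.2439 dS/m


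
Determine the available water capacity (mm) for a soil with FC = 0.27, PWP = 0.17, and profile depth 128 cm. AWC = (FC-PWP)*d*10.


AWC = (FC - PWP) * d * 10
AWC = (0.27 - 0.17) * 128 * 10
AWC = 0.1000 * 128 * 10

128.0000 mm


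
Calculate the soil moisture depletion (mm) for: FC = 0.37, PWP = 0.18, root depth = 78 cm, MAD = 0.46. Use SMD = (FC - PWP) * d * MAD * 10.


SMD = (FC - PWP) * d * MAD * 10
SMD = (0.37 - 0.18) * 78 * 0.46 * 10
SMD = 0.1900 * 78 * 0.46 * 10

68.1720 mm


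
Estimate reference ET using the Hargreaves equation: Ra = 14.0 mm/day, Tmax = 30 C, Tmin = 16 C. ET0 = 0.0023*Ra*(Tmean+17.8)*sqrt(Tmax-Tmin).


Tmean = (Tmax + Tmin)/2 = (30 + 16)/2 = 23.0
ET0 = 0.0023 * 14.0 * (23.0 + 17.8) * sqrt(30 - 16)
ET0 = 0.0023 * 14.0 * 40.8 * 3.741657

4.9156 mm/day


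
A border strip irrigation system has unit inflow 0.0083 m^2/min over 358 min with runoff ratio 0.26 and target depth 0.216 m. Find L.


L = q*t/((1+r)*Z)
L = 0.0083*358/((1+0.26)*0.216)
L = 2.9714/0.27216

10.9178 m


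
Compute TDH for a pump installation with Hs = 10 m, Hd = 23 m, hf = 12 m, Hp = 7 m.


TDH = Hs + Hd + hf + Hp = 10 + 23 + 12 + 7 = 52

52 m


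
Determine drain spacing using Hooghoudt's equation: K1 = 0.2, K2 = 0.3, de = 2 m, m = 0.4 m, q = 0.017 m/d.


S^2 = 8*K2*de*m/q + 4*K1*m^2/q
S^2 = 8*0.3*2*0.4/0.017 + 4*0.2*0.4^2/0.017
S = sqrt(120.4706)

10.9759 m


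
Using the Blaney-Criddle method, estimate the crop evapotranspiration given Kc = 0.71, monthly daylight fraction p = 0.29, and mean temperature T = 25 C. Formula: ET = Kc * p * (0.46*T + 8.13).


ET = Kc * p * (0.46*T + 8.13)
ET = 0.71 * 0.29 * (0.46*25 + 8.13)
ET = 0.71 * 0.29 * 19.6300

4.0418 mm/day


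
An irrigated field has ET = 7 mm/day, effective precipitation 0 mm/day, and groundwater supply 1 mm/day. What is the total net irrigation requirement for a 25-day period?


Daily deficit = ET - Pe - GW = 7 - 0 - 1 = 6 mm/day
NIR = 6 * 25 = 150 mm

150.0000 mm


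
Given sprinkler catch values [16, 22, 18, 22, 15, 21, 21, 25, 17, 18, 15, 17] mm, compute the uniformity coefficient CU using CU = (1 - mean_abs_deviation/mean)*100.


mean = 18.916667 mm
MAD = 2.736111 mm
CU = (1 - 2.736111/18.916667)*100

85.5360 %


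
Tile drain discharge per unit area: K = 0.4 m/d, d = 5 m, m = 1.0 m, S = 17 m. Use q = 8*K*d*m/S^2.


q = 8*K*d*m/S^2
q = 8*0.4*5*1.0/17^2
q = 16.0000 / 289

0.0554 m/d


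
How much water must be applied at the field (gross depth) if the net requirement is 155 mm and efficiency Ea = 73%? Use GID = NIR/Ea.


Ea = 73% = 0.73
GID = NIR / Ea = 155 / 0.73 = 212.3288 mm

212.3288 mm


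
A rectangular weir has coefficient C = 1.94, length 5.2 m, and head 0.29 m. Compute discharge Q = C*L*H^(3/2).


Q = C * L * H^(3/2) = 1.94 * 5.2 * 0.29^1.5 = 1.94 * 5.2 * 0.156170

1.5754 m^3/s


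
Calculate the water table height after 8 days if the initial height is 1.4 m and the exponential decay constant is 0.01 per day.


m = m0 * exp(-k*t)
m = 1.4 * exp(-0.01 * 8)
m = 1.4 * exp(-0.0800)

1.2924 m


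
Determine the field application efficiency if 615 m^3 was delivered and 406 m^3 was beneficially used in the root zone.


Ea = V_root / V_field * 100 = 406 / 615 * 100 = 66.0163%

66.0163 %


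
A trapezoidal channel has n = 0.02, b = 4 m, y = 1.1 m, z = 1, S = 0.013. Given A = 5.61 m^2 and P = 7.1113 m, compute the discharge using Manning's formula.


R = A/P = 5.61/7.1113 = 0.788885
Q = (1/0.02) * 5.61 * 0.788885^(2/3) * 0.013^0.5

27.3053 m^3/s


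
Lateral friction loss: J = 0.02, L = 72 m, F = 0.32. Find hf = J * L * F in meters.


hf = J * L * F = 0.02 * 72 * 0.32 = 0.4608 m

0.4608 m


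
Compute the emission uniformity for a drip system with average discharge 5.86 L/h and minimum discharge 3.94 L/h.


EU = (q_min/q_avg)*100 = (3.94/5.86)*100 = 67.2355%

67.2355 %


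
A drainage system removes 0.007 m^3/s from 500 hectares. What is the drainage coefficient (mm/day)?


DC = Q * 86400 / (A * 10000) * 1000
DC = 0.007 * 86400 / (500 * 10000) * 1000
DC = 604800.0000 / 5000000

0.1210 mm/day


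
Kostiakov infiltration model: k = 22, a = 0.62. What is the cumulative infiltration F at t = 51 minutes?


F = k * t^a = 22 * 51^0.62
F = 22 * 11.447048

251.8351 mm


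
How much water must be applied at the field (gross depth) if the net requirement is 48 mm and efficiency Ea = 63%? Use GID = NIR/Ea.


Ea = 63% = 0.63
GID = NIR / Ea = 48 / 0.63 = 76.1905 mm

76.1905 mm


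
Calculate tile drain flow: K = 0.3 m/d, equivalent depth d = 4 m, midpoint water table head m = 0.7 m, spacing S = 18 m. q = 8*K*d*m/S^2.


q = 8*K*d*m/S^2
q = 8*0.3*4*0.7/18^2
q = 6.7200 / 324

0.0207 m/d


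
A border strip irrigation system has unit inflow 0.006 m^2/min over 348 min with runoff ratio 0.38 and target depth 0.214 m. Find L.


L = q*t/((1+r)*Z)
L = 0.006*348/((1+0.38)*0.214)
L = 2.088/0.29532

7.0703 m


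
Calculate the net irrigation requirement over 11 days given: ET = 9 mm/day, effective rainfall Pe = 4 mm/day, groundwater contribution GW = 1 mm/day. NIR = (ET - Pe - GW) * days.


Daily deficit = ET - Pe - GW = 9 - 4 - 1 = 4 mm/day
NIR = 4 * 11 = 44 mm

44.0000 mm


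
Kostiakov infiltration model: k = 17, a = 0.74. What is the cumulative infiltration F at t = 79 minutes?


F = k * t^a = 17 * 79^0.74
F = 17 * 25.365536

431.2141 mm


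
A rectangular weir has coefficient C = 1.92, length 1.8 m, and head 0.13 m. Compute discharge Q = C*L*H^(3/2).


Q = C * L * H^(3/2) = 1.92 * 1.8 * 0.13^1.5 = 1.92 * 1.8 * 0.046872

0.1620 m^3/s


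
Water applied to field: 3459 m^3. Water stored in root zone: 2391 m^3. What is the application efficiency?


Ea = V_root / V_field * 100 = 2391 / 3459 * 100 = 69.1240%

69.1240 %


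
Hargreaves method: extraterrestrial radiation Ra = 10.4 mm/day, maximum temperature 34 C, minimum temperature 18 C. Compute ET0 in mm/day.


Tmean = (Tmax + Tmin)/2 = (34 + 18)/2 = 26.0
ET0 = 0.0023 * 10.4 * (26.0 + 17.8) * sqrt(34 - 18)
ET0 = 0.0023 * 10.4 * 43.8 * 4.000000

4.1908 mm/day


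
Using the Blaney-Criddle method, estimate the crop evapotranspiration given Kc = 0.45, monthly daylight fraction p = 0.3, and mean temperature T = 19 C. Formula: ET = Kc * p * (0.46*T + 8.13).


ET = Kc * p * (0.46*T + 8.13)
ET = 0.45 * 0.3 * (0.46*19 + 8.13)
ET = 0.45 * 0.3 * 16.8700

2.2775 mm/day


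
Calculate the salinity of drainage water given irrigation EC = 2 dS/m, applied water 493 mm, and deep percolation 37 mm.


EC_dw = EC_iw * D_iw / D_dw
EC_dw = 2 * 493 / 37
EC_dw = 986 / 37

26.6486 dS/m


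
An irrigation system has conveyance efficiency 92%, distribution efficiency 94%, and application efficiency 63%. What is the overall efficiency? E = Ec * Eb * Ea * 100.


Ec = 0.92, Eb = 0.94, Ea = 0.63
E = 0.92 * 0.94 * 0.63 * 100 = 54.4824%

54.4824 %


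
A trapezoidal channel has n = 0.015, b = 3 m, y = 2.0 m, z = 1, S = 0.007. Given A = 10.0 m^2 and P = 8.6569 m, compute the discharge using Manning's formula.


R = A/P = 10.0/8.6569 = 1.155148
Q = (1/0.015) * 10.0 * 1.155148^(2/3) * 0.007^0.5

61.4068 m^3/s


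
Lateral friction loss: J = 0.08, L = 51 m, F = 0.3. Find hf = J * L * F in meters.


hf = J * L * F = 0.08 * 51 * 0.3 = 1.2240 m

1.2240 m


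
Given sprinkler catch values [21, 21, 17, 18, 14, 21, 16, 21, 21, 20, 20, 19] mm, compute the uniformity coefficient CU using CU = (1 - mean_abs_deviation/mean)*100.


mean = 19.083333 mm
MAD = 1.902778 mm
CU = (1 - 1.902778/19.083333)*100

90.0291 %


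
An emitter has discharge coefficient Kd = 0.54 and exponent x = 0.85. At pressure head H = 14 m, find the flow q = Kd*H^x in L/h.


q = Kd * H^x = 0.54 * 14^0.85 = 0.54 * 9.423426

5.0887 L/h


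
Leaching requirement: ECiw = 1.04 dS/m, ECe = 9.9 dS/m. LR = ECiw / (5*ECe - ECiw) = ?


LR = ECiw / (5*ECe - ECiw)
LR = 1.04 / (5*9.9 - 1.04)
LR = 1.04 / 48.4600

0.0215


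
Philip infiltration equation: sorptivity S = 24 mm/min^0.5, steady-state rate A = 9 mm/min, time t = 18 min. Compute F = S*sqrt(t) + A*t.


F = S*sqrt(t) + A*t
F = 24*sqrt(18) + 9*18
F = 24*4.242641 + 162

263.8234 mm


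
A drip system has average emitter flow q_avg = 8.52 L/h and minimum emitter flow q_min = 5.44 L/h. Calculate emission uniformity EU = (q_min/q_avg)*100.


EU = (q_min/q_avg)*100 = (5.44/8.52)*100 = 63.8498%

63.8498 %


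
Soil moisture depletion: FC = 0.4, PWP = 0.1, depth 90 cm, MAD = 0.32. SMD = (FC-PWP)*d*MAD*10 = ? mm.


SMD = (FC - PWP) * d * MAD * 10
SMD = (0.4 - 0.1) * 90 * 0.32 * 10
SMD = 0.3000 * 90 * 0.32 * 10

86.4000 mm


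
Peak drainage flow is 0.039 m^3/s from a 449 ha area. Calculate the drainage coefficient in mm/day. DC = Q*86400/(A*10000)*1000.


DC = Q * 86400 / (A * 10000) * 1000
DC = 0.039 * 86400 / (449 * 10000) * 1000
DC = 3369600.0000 / 4490000

0.7505 mm/day


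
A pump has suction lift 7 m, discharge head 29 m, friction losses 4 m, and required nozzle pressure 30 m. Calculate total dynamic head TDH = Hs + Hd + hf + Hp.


TDH = Hs + Hd + hf + Hp = 7 + 29 + 4 + 30 = 70

70 m


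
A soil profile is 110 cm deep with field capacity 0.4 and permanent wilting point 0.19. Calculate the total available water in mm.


AWC = (FC - PWP) * d * 10
AWC = (0.4 - 0.19) * 110 * 10
AWC = 0.2100 * 110 * 10

231.0000 mm


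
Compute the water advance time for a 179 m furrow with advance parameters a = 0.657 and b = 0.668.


t = (L/a)^(1/b)
t = (179/0.657)^(1/0.668)
t = 272.450533^(1/0.668)

4422.2187 min


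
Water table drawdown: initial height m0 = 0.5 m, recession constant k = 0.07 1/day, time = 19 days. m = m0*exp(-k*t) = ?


m = m0 * exp(-k*t)
m = 0.5 * exp(-0.07 * 19)
m = 0.5 * exp(-1.3300)

0.1322 m


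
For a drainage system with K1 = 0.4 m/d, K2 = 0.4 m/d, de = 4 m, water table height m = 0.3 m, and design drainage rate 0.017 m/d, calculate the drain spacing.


S^2 = 8*K2*de*m/q + 4*K1*m^2/q
S^2 = 8*0.4*4*0.3/0.017 + 4*0.4*0.3^2/0.017
S = sqrt(234.3529)

15.3086 m


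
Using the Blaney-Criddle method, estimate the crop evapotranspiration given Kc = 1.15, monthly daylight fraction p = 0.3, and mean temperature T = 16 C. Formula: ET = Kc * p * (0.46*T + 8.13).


ET = Kc * p * (0.46*T + 8.13)
ET = 1.15 * 0.3 * (0.46*16 + 8.13)
ET = 1.15 * 0.3 * 15.4900

5.3441 mm/day


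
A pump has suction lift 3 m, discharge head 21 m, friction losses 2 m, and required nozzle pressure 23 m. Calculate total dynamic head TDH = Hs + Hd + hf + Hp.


TDH = Hs + Hd + hf + Hp = 3 + 21 + 2 + 23 = 49

49 m


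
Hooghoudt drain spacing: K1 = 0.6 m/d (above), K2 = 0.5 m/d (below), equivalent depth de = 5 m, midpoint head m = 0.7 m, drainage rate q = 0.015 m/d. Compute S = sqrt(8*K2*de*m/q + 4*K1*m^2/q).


S^2 = 8*K2*de*m/q + 4*K1*m^2/q
S^2 = 8*0.5*5*0.7/0.015 + 4*0.6*0.7^2/0.015
S = sqrt(1011.7333)

31.8078 m


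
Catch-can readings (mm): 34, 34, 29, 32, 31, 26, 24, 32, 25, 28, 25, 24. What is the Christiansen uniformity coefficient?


mean = 28.666667 mm
MAD = 3.333333 mm
CU = (1 - 3.333333/28.666667)*100

88.3721 %


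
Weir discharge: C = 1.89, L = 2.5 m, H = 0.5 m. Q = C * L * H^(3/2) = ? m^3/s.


Q = C * L * H^(3/2) = 1.89 * 2.5 * 0.5^1.5 = 1.89 * 2.5 * 0.353553

1.6705 m^3/s


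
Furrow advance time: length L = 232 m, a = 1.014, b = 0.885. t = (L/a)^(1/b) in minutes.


t = (L/a)^(1/b)
t = (232/1.014)^(1/0.885)
t = 228.796844^(1/0.885)

463.4952 min


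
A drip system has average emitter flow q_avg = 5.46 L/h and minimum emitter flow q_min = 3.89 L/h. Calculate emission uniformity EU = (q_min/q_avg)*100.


EU = (q_min/q_avg)*100 = (3.89/5.46)*100 = 71.2454%

71.2454 %


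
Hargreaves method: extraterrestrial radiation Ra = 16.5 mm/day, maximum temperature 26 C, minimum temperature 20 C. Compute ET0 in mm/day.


Tmean = (Tmax + Tmin)/2 = (26 + 20)/2 = 23.0
ET0 = 0.0023 * 16.5 * (23.0 + 17.8) * sqrt(26 - 20)
ET0 = 0.0023 * 16.5 * 40.8 * 2.449490

3.7927 mm/day


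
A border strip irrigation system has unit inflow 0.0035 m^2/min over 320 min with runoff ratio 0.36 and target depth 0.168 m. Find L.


L = q*t/((1+r)*Z)
L = 0.0035*320/((1+0.36)*0.168)
L = 1.12/0.22848

4.9020 m


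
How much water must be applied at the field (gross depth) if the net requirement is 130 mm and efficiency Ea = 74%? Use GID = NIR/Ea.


Ea = 74% = 0.74
GID = NIR / Ea = 130 / 0.74 = 175.6757 mm

175.6757 mm


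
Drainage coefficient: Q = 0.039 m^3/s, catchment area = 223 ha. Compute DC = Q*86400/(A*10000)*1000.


DC = Q * 86400 / (A * 10000) * 1000
DC = 0.039 * 86400 / (223 * 10000) * 1000
DC = 3369600.0000 / 2230000

1.5110 mm/day


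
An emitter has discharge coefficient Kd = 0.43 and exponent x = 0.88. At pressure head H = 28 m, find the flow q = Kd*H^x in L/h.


q = Kd * H^x = 0.43 * 28^0.88 = 0.43 * 18.771504

8.0717 L/h


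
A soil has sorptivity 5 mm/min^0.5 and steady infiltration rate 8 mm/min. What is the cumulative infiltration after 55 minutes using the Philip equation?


F = S*sqrt(t) + A*t
F = 5*sqrt(55) + 8*55
F = 5*7.416198 + 440

477.0810 mm


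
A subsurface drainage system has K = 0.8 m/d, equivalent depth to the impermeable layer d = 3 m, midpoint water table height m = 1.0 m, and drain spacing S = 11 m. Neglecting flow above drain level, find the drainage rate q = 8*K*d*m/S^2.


q = 8*K*d*m/S^2
q = 8*0.8*3*1.0/11^2
q = 19.2000 / 121

0.1587 m/d


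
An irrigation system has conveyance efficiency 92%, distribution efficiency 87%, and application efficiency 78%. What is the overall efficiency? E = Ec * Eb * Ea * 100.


Ec = 0.92, Eb = 0.87, Ea = 0.78
E = 0.92 * 0.87 * 0.78 * 100 = 62.4312%

62.4312 %


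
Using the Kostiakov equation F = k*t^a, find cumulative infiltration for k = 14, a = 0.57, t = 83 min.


F = k * t^a = 14 * 83^0.57
F = 14 * 12.412936

173.7811 mm


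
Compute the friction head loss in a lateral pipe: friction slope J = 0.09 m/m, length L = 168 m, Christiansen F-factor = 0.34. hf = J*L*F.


hf = J * L * F = 0.09 * 168 * 0.34 = 5.1408 m

5.1408 m


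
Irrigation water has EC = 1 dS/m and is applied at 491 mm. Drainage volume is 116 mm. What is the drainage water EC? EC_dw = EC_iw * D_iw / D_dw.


EC_dw = EC_iw * D_iw / D_dw
EC_dw = 1 * 491 / 116
EC_dw = 491 / 116

4.2328 dS/m


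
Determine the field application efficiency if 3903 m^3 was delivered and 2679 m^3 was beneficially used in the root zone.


Ea = V_root / V_field * 100 = 2679 / 3903 * 100 = 68.6395%

68.6395 %


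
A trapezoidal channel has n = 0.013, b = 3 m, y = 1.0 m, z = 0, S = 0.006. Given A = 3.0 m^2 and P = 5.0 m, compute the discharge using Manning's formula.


R = A/P = 3.0/5.0 = 0.600000
Q = (1/0.013) * 3.0 * 0.600000^(2/3) * 0.006^0.5

12.7161 m^3/s


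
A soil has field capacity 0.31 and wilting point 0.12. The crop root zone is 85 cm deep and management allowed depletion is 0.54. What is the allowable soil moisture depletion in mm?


SMD = (FC - PWP) * d * MAD * 10
SMD = (0.31 - 0.12) * 85 * 0.54 * 10
SMD = 0.1900 * 85 * 0.54 * 10

87.2100 mm


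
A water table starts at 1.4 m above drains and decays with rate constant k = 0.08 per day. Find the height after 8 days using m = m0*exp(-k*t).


m = m0 * exp(-k*t)
m = 1.4 * exp(-0.08 * 8)
m = 1.4 * exp(-0.6400)

0.7382 m


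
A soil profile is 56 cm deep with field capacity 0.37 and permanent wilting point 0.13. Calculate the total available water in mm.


AWC = (FC - PWP) * d * 10
AWC = (0.37 - 0.13) * 56 * 10
AWC = 0.2400 * 56 * 10

134.4000 mm


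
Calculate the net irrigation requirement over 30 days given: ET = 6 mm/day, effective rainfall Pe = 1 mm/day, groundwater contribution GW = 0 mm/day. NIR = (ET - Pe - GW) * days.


Daily deficit = ET - Pe - GW = 6 - 1 - 0 = 5 mm/day
NIR = 5 * 30 = 150 mm

150.0000 mm


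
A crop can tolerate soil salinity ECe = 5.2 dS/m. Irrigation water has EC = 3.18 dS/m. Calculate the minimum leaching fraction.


LR = ECiw / (5*ECe - ECiw)
LR = 3.18 / (5*5.2 - 3.18)
LR = 3.18 / 22.8200

0.1394


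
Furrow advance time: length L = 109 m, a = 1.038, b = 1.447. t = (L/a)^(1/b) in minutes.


t = (L/a)^(1/b)
t = (109/1.038)^(1/1.447)
t = 105.009634^(1/1.447)

24.9368 min


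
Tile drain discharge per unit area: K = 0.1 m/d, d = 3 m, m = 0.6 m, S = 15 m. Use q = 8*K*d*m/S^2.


q = 8*K*d*m/S^2
q = 8*0.1*3*0.6/15^2
q = 1.4400 / 225

0.0064 m/d


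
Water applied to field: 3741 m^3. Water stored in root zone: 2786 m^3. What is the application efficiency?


Ea = V_root / V_field * 100 = 2786 / 3741 * 100 = 74.4721%

74.4721 %


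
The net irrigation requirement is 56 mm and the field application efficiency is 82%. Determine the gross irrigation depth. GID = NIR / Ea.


Ea = 82% = 0.82
GID = NIR / Ea = 56 / 0.82 = 68.2927 mm

68.2927 mm


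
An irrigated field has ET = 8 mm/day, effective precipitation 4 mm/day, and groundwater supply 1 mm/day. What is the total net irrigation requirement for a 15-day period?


Daily deficit = ET - Pe - GW = 8 - 4 - 1 = 3 mm/day
NIR = 3 * 15 = 45 mm

45.0000 mm


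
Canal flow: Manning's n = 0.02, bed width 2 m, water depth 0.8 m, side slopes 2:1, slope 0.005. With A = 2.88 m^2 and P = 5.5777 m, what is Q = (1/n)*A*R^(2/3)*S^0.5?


R = A/P = 2.88/5.5777 = 0.516342
Q = (1/0.02) * 2.88 * 0.516342^(2/3) * 0.005^0.5

6.5535 m^3/s


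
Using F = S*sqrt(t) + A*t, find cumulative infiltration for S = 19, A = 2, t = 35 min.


F = S*sqrt(t) + A*t
F = 19*sqrt(35) + 2*35
F = 19*5.916080 + 70

182.4055 mm


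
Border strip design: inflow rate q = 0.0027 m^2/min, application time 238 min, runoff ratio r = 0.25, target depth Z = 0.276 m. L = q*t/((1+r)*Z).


L = q*t/((1+r)*Z)
L = 0.0027*238/((1+0.25)*0.276)
L = 0.6426/0.345

1.8626 m


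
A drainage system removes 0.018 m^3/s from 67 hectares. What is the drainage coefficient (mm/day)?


DC = Q * 86400 / (A * 10000) * 1000
DC = 0.018 * 86400 / (67 * 10000) * 1000
DC = 1555200.0000 / 670000

2.3212 mm/day


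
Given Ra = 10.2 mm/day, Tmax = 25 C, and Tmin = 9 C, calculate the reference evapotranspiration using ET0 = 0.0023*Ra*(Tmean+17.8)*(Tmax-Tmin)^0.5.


Tmean = (Tmax + Tmin)/2 = (25 + 9)/2 = 17.0
ET0 = 0.0023 * 10.2 * (17.0 + 17.8) * sqrt(25 - 9)
ET0 = 0.0023 * 10.2 * 34.8 * 4.000000

3.2656 mm/day


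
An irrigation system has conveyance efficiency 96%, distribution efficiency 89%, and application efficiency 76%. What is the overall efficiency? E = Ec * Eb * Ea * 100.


Ec = 0.96, Eb = 0.89, Ea = 0.76
E = 0.96 * 0.89 * 0.76 * 100 = 64.9344%

64.9344 %


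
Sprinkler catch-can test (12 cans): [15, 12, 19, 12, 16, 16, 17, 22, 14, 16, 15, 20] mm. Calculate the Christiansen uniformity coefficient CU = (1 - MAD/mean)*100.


mean = 16.166667 mm
MAD = 2.222222 mm
CU = (1 - 2.222222/16.166667)*100

86.2543 %


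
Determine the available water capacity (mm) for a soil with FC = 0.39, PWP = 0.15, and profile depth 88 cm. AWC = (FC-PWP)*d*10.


AWC = (FC - PWP) * d * 10
AWC = (0.39 - 0.15) * 88 * 10
AWC = 0.2400 * 88 * 10

211.2000 mm


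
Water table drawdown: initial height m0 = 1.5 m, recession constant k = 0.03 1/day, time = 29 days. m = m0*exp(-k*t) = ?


m = m0 * exp(-k*t)
m = 1.5 * exp(-0.03 * 29)
m = 1.5 * exp(-0.8700)

0.6284 m


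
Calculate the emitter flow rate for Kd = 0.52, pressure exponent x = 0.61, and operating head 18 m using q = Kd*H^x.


q = Kd * H^x = 0.52 * 18^0.61 = 0.52 * 5.830640

3.0319 L/h


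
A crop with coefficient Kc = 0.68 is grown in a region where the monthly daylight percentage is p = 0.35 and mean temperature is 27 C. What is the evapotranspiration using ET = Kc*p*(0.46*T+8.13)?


ET = Kc * p * (0.46*T + 8.13)
ET = 0.68 * 0.35 * (0.46*27 + 8.13)
ET = 0.68 * 0.35 * 20.5500

4.8909 mm/day


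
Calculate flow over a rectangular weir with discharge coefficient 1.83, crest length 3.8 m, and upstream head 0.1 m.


Q = C * L * H^(3/2) = 1.83 * 3.8 * 0.1^1.5 = 1.83 * 3.8 * 0.031623

0.2199 m^3/s


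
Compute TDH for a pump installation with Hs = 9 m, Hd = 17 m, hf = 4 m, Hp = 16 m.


TDH = Hs + Hd + hf + Hp = 9 + 17 + 4 + 16 = 46

46 m


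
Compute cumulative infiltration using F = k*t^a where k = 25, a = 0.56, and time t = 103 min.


F = k * t^a = 25 * 103^0.56
F = 25 * 13.402594

335.0649 mm


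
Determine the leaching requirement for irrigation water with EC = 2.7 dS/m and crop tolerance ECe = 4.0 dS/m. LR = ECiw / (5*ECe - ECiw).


LR = ECiw / (5*ECe - ECiw)
LR = 2.7 / (5*4.0 - 2.7)
LR = 2.7 / 17.3000

0.1561


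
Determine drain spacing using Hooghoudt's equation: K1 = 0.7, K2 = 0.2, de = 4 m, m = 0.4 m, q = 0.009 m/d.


S^2 = 8*K2*de*m/q + 4*K1*m^2/q
S^2 = 8*0.2*4*0.4/0.009 + 4*0.7*0.4^2/0.009
S = sqrt(334.2222)

18.2817 m


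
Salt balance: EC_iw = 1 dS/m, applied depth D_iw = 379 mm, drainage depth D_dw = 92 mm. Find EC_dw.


EC_dw = EC_iw * D_iw / D_dw
EC_dw = 1 * 379 / 92
EC_dw = 379 / 92

4.1196 dS/m


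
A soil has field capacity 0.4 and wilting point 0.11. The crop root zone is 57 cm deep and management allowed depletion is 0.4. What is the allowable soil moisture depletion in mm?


SMD = (FC - PWP) * d * MAD * 10
SMD = (0.4 - 0.11) * 57 * 0.4 * 10
SMD = 0.2900 * 57 * 0.4 * 10

66.1200 mm


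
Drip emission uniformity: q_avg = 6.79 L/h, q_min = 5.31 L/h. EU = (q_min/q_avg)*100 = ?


EU = (q_min/q_avg)*100 = (5.31/6.79)*100 = 78.2032%

78.2032 %


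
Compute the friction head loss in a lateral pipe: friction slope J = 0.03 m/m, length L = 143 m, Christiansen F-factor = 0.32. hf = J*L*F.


hf = J * L * F = 0.03 * 143 * 0.32 = 1.3728 m

1.3728 m


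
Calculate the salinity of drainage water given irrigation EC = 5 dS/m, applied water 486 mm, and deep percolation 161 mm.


EC_dw = EC_iw * D_iw / D_dw
EC_dw = 5 * 486 / 161
EC_dw = 2430 / 161

15.0932 dS/m


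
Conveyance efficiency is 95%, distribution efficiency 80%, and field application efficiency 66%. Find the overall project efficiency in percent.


Ec = 0.95, Eb = 0.8, Ea = 0.66
E = 0.95 * 0.8 * 0.66 * 100 = 50.1600%

50.1600 %


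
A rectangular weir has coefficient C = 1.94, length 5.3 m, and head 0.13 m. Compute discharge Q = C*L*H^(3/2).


Q = C * L * H^(3/2) = 1.94 * 5.3 * 0.13^1.5 = 1.94 * 5.3 * 0.046872

0.4819 m^3/s


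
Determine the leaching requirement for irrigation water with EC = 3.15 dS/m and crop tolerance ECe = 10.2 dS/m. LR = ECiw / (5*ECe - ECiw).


LR = ECiw / (5*ECe - ECiw)
LR = 3.15 / (5*10.2 - 3.15)
LR = 3.15 / 47.8500

0.0658


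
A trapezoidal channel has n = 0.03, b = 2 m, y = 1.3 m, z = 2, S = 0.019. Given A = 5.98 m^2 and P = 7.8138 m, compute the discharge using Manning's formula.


R = A/P = 5.98/7.8138 = 0.765313
Q = (1/0.03) * 5.98 * 0.765313^(2/3) * 0.019^0.5

22.9888 m^3/s


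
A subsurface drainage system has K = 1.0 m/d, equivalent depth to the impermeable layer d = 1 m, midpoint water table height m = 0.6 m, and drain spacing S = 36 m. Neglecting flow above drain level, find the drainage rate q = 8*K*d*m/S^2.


q = 8*K*d*m/S^2
q = 8*1.0*1*0.6/36^2
q = 4.8000 / 1296

0.0037 m/d


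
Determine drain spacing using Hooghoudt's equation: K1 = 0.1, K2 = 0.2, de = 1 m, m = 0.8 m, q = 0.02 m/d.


S^2 = 8*K2*de*m/q + 4*K1*m^2/q
S^2 = 8*0.2*1*0.8/0.02 + 4*0.1*0.8^2/0.02
S = sqrt(76.8000)

8.7636 m


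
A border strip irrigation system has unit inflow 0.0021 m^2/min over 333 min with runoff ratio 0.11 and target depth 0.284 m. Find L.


L = q*t/((1+r)*Z)
L = 0.0021*333/((1+0.11)*0.284)
L = 0.6993/0.31524

2.2183 m


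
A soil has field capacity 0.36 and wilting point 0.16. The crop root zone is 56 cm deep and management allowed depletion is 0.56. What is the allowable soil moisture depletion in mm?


SMD = (FC - PWP) * d * MAD * 10
SMD = (0.36 - 0.16) * 56 * 0.56 * 10
SMD = 0.2000 * 56 * 0.56 * 10

62.7200 mm


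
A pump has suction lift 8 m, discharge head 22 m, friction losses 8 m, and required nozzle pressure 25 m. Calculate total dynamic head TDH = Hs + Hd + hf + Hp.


TDH = Hs + Hd + hf + Hp = 8 + 22 + 8 + 25 = 63

63 m


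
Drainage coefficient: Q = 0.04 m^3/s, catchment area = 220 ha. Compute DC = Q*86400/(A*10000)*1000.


DC = Q * 86400 / (A * 10000) * 1000
DC = 0.04 * 86400 / (220 * 10000) * 1000
DC = 3456000.0000 / 2200000

1.5709 mm/day


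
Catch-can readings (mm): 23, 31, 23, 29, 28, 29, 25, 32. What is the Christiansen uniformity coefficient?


mean = 27.500000 mm
MAD = 2.875000 mm
CU = (1 - 2.875000/27.500000)*100

89.5455 %


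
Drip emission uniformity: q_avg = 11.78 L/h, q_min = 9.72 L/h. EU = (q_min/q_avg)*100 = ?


EU = (q_min/q_avg)*100 = (9.72/11.78)*100 = 82.5127%

82.5127 %


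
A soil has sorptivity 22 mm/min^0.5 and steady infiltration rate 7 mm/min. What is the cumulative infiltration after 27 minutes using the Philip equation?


F = S*sqrt(t) + A*t
F = 22*sqrt(27) + 7*27
F = 22*5.196152 + 189

303.3153 mm


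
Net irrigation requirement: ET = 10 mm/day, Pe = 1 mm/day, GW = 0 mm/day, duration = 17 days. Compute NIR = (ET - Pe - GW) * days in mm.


Daily deficit = ET - Pe - GW = 10 - 1 - 0 = 9 mm/day
NIR = 9 * 17 = 153 mm

153.0000 mm


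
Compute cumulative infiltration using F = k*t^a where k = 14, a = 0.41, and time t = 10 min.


F = k * t^a = 14 * 10^0.41
F = 14 * 2.570396

35.9855 mm


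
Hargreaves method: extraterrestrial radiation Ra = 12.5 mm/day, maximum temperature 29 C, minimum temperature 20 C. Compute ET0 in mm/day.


Tmean = (Tmax + Tmin)/2 = (29 + 20)/2 = 24.5
ET0 = 0.0023 * 12.5 * (24.5 + 17.8) * sqrt(29 - 20)
ET0 = 0.0023 * 12.5 * 42.3 * 3.000000

3.6484 mm/day


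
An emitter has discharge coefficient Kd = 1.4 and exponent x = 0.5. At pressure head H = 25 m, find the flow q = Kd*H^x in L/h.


q = Kd * H^x = 1.4 * 25^0.5 = 1.4 * 5.000000

7.0000 L/h


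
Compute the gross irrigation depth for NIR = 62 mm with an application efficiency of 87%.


Ea = 87% = 0.87
GID = NIR / Ea = 62 / 0.87 = 71.2644 mm

71.2644 mm


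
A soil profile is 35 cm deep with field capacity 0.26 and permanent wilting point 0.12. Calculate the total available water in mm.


AWC = (FC - PWP) * d * 10
AWC = (0.26 - 0.12) * 35 * 10
AWC = 0.1400 * 35 * 10

49.0000 mm


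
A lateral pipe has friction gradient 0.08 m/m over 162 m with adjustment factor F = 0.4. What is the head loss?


hf = J * L * F = 0.08 * 162 * 0.4 = 5.1840 m

5.1840 m


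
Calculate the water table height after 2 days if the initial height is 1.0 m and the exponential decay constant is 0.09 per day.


m = m0 * exp(-k*t)
m = 1.0 * exp(-0.09 * 2)
m = 1.0 * exp(-0.1800)

0.8353 m


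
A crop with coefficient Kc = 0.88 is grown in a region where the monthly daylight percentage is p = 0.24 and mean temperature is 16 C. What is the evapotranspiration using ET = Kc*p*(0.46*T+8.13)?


ET = Kc * p * (0.46*T + 8.13)
ET = 0.88 * 0.24 * (0.46*16 + 8.13)
ET = 0.88 * 0.24 * 15.4900

3.2715 mm/day


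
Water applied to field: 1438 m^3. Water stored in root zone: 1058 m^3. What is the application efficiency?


Ea = V_root / V_field * 100 = 1058 / 1438 * 100 = 73.5744%

73.5744 %


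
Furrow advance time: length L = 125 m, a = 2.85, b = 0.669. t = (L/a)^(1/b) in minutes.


t = (L/a)^(1/b)
t = (125/2.85)^(1/0.669)
t = 43.859649^(1/0.669)

284.7783 min


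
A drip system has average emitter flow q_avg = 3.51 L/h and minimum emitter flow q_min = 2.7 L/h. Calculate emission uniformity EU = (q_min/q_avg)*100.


EU = (q_min/q_avg)*100 = (2.7/3.51)*100 = 76.9231%

76.9231 %


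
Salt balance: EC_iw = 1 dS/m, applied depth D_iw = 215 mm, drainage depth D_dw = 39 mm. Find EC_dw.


EC_dw = EC_iw * D_iw / D_dw
EC_dw = 1 * 215 / 39
EC_dw = 215 / 39

5.5128 dS/m


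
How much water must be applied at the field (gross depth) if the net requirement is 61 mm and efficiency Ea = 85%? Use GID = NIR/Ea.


Ea = 85% = 0.85
GID = NIR / Ea = 61 / 0.85 = 71.7647 mm

71.7647 mm
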